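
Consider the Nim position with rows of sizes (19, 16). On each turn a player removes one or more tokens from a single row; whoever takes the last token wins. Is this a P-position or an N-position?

N-position

Nim-sum: 19 ^ 16 = 3.
The nim-sum is 3 ≠ 0, so this is an N-position: the player to move can win.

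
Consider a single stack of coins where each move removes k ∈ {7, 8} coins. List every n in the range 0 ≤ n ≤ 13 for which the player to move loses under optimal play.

Grundy values for subtraction set {7, 8}:
g(0) = mex{} = 0
g(1) = mex{} = 0
g(2) = mex{} = 0
g(3) = mex{} = 0
g(4) = mex{} = 0
g(5) = mex{} = 0
g(6) = mex{} = 0
g(7) = mex{0} = 1
g(8) = mex{0} = 1
g(9) = mex{0} = 1
g(10) = mex{0} = 1
g(11) = mex{0} = 1
g(12) = mex{0} = 1
g(13) = mex{0} = 1
The P-positions (g = 0) in 0..13 are 0, 1, 2, 3, 4, 5, 6.

0, 1, 2, 3, 4, 5, 6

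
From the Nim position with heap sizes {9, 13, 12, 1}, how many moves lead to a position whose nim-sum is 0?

3

Compute the nim-sum pairwise:
9 ^ 13 = 4
4 ^ 12 = 8
8 ^ 1 = 9
The overall nim-sum is X = 9. A heap of size p has a winning move iff p XOR X < p (reduce it to p XOR X).
  9: 9 XOR 9 = 0 < 9 — winning move (to 0).
  13: 13 XOR 9 = 4 < 13 — winning move (to 4).
  12: 12 XOR 9 = 5 < 12 — winning move (to 5).
  1: 1 XOR 9 = 8 ≥ 1 — no move.
That gives 3 winning moves.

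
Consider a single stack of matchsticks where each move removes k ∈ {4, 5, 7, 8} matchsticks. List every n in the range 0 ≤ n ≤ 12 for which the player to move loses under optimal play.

Grundy values for subtraction set {4, 5, 7, 8}:
k:     0  1  2  3  4  5  6  7  8  9 10 11 12
g(k):  0  0  0  0  1  1  1  1  2  2  2  2  0
The P-positions (g = 0) in 0..12 are 0, 1, 2, 3, 12.

0, 1, 2, 3, 12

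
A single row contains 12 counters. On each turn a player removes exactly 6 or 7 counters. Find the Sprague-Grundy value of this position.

Compute g(0), g(1), … for moves {6, 7}:
g(0) = mex{} = 0
g(1) = mex{} = 0
g(2) = mex{} = 0
g(3) = mex{} = 0
g(4) = mex{} = 0
g(5) = mex{} = 0
g(6) = mex{0} = 1
g(7) = mex{0} = 1
g(8) = mex{0} = 1
g(9) = mex{0} = 1
g(10) = mex{0} = 1
g(11) = mex{0} = 1
g(12) = mex{0,1} = 2
So g(12) = 2.

2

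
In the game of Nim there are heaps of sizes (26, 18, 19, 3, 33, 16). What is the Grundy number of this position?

41

Compute the nim-sum pairwise:
26 ^ 18 = 8
8 ^ 19 = 27
27 ^ 3 = 24
24 ^ 33 = 57
57 ^ 16 = 41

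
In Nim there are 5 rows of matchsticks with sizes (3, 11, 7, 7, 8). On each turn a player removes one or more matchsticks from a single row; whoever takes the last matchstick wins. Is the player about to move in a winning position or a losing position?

Losing position

Compute the nim-sum pairwise:
3 ⊕ 11 = 8
8 ⊕ 7 = 15
15 ⊕ 7 = 8
8 ⊕ 8 = 0
The nim-sum is 0, so this is a P-position: the player to move is in a losing position under optimal play.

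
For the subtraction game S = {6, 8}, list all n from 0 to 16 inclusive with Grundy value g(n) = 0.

Grundy values for subtraction set {6, 8}:
k:     0  1  2  3  4  5  6  7  8  9 10 11 12 13 14 15 16
g(k):  0  0  0  0  0  0  1  1  1  1  1  1  2  2  0  0  0
The P-positions (g = 0) in 0..16 are 0, 1, 2, 3, 4, 5, 14, 15, 16.

0, 1, 2, 3, 4, 5, 14, 15, 16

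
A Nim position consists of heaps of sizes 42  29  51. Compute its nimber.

4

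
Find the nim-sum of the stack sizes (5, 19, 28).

Write each in binary and XOR column by column:
  00101  (5)
  10011  (19)
  11100  (28)
  -----
  01010  (10)

10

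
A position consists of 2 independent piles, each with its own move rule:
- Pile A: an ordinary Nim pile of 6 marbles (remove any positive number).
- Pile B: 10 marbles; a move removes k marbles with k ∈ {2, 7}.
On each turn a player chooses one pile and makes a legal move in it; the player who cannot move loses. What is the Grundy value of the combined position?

6

Pile A is a plain Nim pile of size 6, so its Grundy value is 6.
Grundy values for pile B (subtraction set {2, 7}):
k:     0  1  2  3  4  5  6  7  8  9 10
g(k):  0  0  1  1  0  0  1  1  2  0  0
So g(10) = 0.
The value of a disjunctive sum is the nim-sum of the parts.
Combined value = 6 XOR 0 = 6.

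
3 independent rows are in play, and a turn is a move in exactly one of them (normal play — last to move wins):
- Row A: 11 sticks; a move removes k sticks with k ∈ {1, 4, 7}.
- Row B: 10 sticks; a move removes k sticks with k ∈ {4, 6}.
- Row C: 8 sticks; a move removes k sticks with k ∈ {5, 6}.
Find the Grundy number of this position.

For row A, compute g(0), g(1), … with moves {1, 4, 7}:
k:     0  1  2  3  4  5  6  7  8  9 10 11
g(k):  0  1  0  1  2  0  1  2  0  1  0  1
So g(11) = 1.
Grundy values for row B (subtraction set {4, 6}):
k:     0  1  2  3  4  5  6  7  8  9 10
g(k):  0  0  0  0  1  1  1  1  2  2  0
So g(10) = 0.
For row C, compute g(0), g(1), … with moves {5, 6}:
g(0) = mex{} = 0
g(1) = mex{} = 0
g(2) = mex{} = 0
g(3) = mex{} = 0
g(4) = mex{} = 0
g(5) = mex{0} = 1
g(6) = mex{0} = 1
g(7) = mex{0} = 1
g(8) = mex{0} = 1
So g(8) = 1.
The value of a disjunctive sum is the nim-sum of the parts.
Combined value = 1 ⊕ 0 ⊕ 1 = 0.

0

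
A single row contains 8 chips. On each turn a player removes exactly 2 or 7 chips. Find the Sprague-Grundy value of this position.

Build the Grundy sequence with g(k) = mex{g(k−s) : s ∈ {2, 7}, s ≤ k}:
g(0) = mex{} = 0
g(1) = mex{} = 0
g(2) = mex{0} = 1
g(3) = mex{0} = 1
g(4) = mex{1} = 0
g(5) = mex{1} = 0
g(6) = mex{0} = 1
g(7) = mex{0} = 1
g(8) = mex{0,1} = 2
So g(8) = 2.

2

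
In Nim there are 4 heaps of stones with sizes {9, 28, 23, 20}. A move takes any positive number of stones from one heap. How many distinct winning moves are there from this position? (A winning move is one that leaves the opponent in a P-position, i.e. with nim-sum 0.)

3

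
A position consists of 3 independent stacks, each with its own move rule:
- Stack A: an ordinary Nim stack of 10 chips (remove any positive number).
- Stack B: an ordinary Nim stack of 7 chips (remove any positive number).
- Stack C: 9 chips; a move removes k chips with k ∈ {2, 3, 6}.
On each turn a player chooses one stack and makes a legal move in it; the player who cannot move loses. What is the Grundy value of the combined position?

Stack A is a plain Nim stack of size 10, so its Grundy value is 10.
Stack B is a plain Nim stack of size 7, so its Grundy value is 7.
For stack C, compute g(0), g(1), … with moves {2, 3, 6}:
k:     0  1  2  3  4  5  6  7  8  9
g(k):  0  0  1  1  2  0  3  1  2  0
So g(9) = 0.
The value of a disjunctive sum is the nim-sum of the parts.
Combined value = 10 ⊕ 7 ⊕ 0 = 13.

13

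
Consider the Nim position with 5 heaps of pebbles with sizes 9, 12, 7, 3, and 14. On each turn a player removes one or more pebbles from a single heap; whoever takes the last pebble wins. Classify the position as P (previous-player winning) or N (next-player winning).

Nim-sum: 9 XOR 12 XOR 7 XOR 3 XOR 14 = 15.
The nim-sum is 15 ≠ 0, so this is an N-position: the player to move can win.

N-position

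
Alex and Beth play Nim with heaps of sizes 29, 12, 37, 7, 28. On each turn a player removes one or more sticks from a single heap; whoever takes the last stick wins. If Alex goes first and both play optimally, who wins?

Bitwise XOR of the heap sizes:
  011101  (29)
  001100  (12)
  100101  (37)
  000111  (7)
  011100  (28)
  ------
  101111  (47)
The nim-sum is 47 ≠ 0, so this is an N-position: the player to move can win; Alex has a winning move.

Alex wins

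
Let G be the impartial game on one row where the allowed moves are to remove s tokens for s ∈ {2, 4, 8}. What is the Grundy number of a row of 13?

Compute g(0), g(1), … for moves {2, 4, 8}:
k:     0  1  2  3  4  5  6  7  8  9 10 11 12 13
g(k):  0  0  1  1  2  2  0  0  1  1  2  2  0  0
So g(13) = 0.

0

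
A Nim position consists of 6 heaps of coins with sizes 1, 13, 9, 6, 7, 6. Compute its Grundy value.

2

In binary:
  0001  (1)
  1101  (13)
  1001  (9)
  0110  (6)
  0111  (7)
  0110  (6)
  ----
  0010  (2)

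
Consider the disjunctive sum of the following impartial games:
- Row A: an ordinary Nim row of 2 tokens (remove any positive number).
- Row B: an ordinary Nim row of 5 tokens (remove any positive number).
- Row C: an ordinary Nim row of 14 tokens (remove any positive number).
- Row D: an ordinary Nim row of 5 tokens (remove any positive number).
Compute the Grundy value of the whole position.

12

Row A is a plain Nim row of size 2, so its Grundy value is 2.
Row B is a plain Nim row of size 5, so its Grundy value is 5.
Row C is a plain Nim row of size 14, so its Grundy value is 14.
Row D is a plain Nim row of size 5, so its Grundy value is 5.
The value of a disjunctive sum is the nim-sum of the parts.
Combined value = 2 ⊕ 5 ⊕ 14 ⊕ 5 = 12.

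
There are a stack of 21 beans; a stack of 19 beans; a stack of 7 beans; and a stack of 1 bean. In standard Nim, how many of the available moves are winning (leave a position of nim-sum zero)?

In binary:
  10101  (21)
  10011  (19)
  00111  (7)
  00001  (1)
  -----
  00000  (0)
The nim-sum is already 0, so every move leaves a nonzero nim-sum — there are no winning moves.

0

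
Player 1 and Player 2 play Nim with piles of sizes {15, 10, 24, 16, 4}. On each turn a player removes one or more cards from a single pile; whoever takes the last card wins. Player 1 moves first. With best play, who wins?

Nim-sum: 15 ⊕ 10 ⊕ 24 ⊕ 16 ⊕ 4 = 9.
The nim-sum is 9 ≠ 0, so this is an N-position: the player to move can win; Player 1 has a winning move.

Player 1 wins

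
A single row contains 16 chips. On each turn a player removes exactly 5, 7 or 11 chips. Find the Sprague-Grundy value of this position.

Grundy values for subtraction set {5, 7, 11}:
k:     0  1  2  3  4  5  6  7  8  9 10 11 12 13 14 15 16
g(k):  0  0  0  0  0  1  1  1  1  1  2  2  2  2  2  3  0
So g(16) = 0.

0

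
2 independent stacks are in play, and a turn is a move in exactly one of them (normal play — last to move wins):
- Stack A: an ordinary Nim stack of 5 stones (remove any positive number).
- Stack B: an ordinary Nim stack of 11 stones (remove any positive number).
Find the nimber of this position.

Stack A is a plain Nim stack of size 5, so its Grundy value is 5.
Stack B is a plain Nim stack of size 11, so its Grundy value is 11.
The value of a disjunctive sum is the nim-sum of the parts.
Combined value = 5 ⊕ 11 = 14.

14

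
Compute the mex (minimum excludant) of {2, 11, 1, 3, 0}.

4

The values 0, 1, 2, 3 are all present; 4 is the first non-negative integer missing from the set.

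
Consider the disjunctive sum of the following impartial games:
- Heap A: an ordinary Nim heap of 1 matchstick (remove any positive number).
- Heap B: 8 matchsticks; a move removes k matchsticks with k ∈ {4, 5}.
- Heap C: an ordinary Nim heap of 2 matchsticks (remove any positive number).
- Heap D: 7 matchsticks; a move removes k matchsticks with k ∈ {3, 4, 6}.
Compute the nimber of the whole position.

3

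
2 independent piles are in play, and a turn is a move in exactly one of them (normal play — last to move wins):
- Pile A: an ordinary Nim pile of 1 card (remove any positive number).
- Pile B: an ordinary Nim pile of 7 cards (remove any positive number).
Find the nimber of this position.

6

Pile A is a plain Nim pile of size 1, so its Grundy value is 1.
Pile B is a plain Nim pile of size 7, so its Grundy value is 7.
By the Sprague-Grundy theorem, the Grundy value of a sum of independent games is the XOR of the component values.
Combined value = 1 XOR 7 = 6.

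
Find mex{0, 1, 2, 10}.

3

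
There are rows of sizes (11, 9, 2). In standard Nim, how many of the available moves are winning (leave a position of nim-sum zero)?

In binary:
  1011  (11)
  1001  (9)
  0010  (2)
  ----
  0000  (0)
The nim-sum is already 0, so every move leaves a nonzero nim-sum — there are no winning moves.

0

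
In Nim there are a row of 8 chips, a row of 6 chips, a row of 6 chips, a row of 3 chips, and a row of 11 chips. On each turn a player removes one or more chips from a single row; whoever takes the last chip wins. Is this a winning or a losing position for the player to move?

Losing position

In binary:
  1000  (8)
  0110  (6)
  0110  (6)
  0011  (3)
  1011  (11)
  ----
  0000  (0)
The nim-sum is 0, so this is a P-position: the player to move is in a losing position under optimal play.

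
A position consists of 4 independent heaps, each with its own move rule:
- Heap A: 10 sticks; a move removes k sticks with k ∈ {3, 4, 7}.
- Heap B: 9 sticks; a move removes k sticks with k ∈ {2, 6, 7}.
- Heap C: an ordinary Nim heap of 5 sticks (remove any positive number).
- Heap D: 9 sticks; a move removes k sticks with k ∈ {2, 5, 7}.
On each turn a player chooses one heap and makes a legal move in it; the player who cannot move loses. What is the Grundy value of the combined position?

Grundy values for heap A (subtraction set {3, 4, 7}):
k:     0  1  2  3  4  5  6  7  8  9 10
g(k):  0  0  0  1  1  1  2  2  2  3  0
So g(10) = 0.
Build the Grundy sequence for heap B with g(k) = mex{g(k−s) : s ∈ {2, 6, 7}, s ≤ k}:
k:     0  1  2  3  4  5  6  7  8  9
g(k):  0  0  1  1  0  0  1  1  2  0
So g(9) = 0.
Heap C is a plain Nim heap of size 5, so its Grundy value is 5.
Build the Grundy sequence for heap D with g(k) = mex{g(k−s) : s ∈ {2, 5, 7}, s ≤ k}:
k:     0  1  2  3  4  5  6  7  8  9
g(k):  0  0  1  1  0  2  1  3  2  2
So g(9) = 2.
By the Sprague-Grundy theorem, the Grundy value of a sum of independent games is the XOR of the component values.
Combined value = 0 XOR 0 XOR 5 XOR 2 = 7.

7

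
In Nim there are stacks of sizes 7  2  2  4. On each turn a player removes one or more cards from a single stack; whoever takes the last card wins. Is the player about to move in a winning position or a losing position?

In binary:
  111  (7)
  010  (2)
  010  (2)
  100  (4)
  ---
  011  (3)
The nim-sum is 3 ≠ 0, so this is an N-position: the player to move can win.

Winning position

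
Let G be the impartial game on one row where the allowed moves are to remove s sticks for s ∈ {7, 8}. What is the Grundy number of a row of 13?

1

Grundy values for subtraction set {7, 8}:
g(0) = mex{} = 0
g(1) = mex{} = 0
g(2) = mex{} = 0
g(3) = mex{} = 0
g(4) = mex{} = 0
g(5) = mex{} = 0
g(6) = mex{} = 0
g(7) = mex{0} = 1
g(8) = mex{0} = 1
g(9) = mex{0} = 1
g(10) = mex{0} = 1
g(11) = mex{0} = 1
g(12) = mex{0} = 1
g(13) = mex{0} = 1
So g(13) = 1.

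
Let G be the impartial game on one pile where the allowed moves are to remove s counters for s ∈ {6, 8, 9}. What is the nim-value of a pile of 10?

1

Grundy values for subtraction set {6, 8, 9}:
g(0) = mex{} = 0
g(1) = mex{} = 0
g(2) = mex{} = 0
g(3) = mex{} = 0
g(4) = mex{} = 0
g(5) = mex{} = 0
g(6) = mex{0} = 1
g(7) = mex{0} = 1
g(8) = mex{0} = 1
g(9) = mex{0} = 1
g(10) = mex{0} = 1
So g(10) = 1.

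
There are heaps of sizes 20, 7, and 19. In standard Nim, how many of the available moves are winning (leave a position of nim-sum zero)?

Compute the nim-sum pairwise:
20 ⊕ 7 = 19
19 ⊕ 19 = 0
The nim-sum is already 0, so every move leaves a nonzero nim-sum — there are no winning moves.

0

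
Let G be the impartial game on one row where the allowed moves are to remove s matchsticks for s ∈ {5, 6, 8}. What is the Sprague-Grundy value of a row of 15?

Grundy values for subtraction set {5, 6, 8}:
k:     0  1  2  3  4  5  6  7  8  9 10 11 12 13 14 15
g(k):  0  0  0  0  0  1  1  1  1  1  2  2  2  0  0  0
So g(15) = 0.

0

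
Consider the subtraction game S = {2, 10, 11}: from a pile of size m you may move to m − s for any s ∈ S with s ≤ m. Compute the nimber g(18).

3

Build the Grundy sequence with g(k) = mex{g(k−s) : s ∈ {2, 10, 11}, s ≤ k}:
k:     0  1  2  3  4  5  6  7  8  9 10 11 12 13 14 15 16 17 18
g(k):  0  0  1  1  0  0  1  1  0  0  1  1  2  0  3  1  2  0  3
So g(18) = 3.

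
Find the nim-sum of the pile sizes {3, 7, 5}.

Compute the nim-sum pairwise:
3 XOR 7 = 4
4 XOR 5 = 1

1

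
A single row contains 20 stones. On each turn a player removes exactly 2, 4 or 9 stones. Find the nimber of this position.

1

Build the Grundy sequence with g(k) = mex{g(k−s) : s ∈ {2, 4, 9}, s ≤ k}:
k:     0  1  2  3  4  5  6  7  8  9 10 11 12 13 14 15 16 17 18 19 20
g(k):  0  0  1  1  2  2  0  0  1  1  2  2  0  0  1  1  2  2  0  0  1
So g(20) = 1.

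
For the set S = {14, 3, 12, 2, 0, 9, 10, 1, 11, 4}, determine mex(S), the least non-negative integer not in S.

5

The values 0, 1, 2, 3, 4 are all present; 5 is the first non-negative integer missing from the set.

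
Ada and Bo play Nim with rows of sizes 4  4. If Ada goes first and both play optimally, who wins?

In binary:
  100  (4)
  100  (4)
  ---
  000  (0)
The nim-sum is 0, so this is a P-position: the player to move is in a losing position under optimal play; Ada is about to move from it and so loses — Bo wins.

Bo wins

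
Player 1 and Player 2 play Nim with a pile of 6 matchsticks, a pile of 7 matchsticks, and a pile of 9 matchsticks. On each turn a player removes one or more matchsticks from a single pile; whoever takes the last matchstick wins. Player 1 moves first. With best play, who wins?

Player 1 wins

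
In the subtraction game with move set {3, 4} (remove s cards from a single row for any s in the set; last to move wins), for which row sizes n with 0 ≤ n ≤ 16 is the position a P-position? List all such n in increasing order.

Build the Grundy sequence with g(k) = mex{g(k−s) : s ∈ {3, 4}, s ≤ k}:
k:     0  1  2  3  4  5  6  7  8  9 10 11 12 13 14 15 16
g(k):  0  0  0  1  1  1  2  0  0  0  1  1  1  2  0  0  0
The P-positions (g = 0) in 0..16 are 0, 1, 2, 7, 8, 9, 14, 15, 16.

0, 1, 2, 7, 8, 9, 14, 15, 16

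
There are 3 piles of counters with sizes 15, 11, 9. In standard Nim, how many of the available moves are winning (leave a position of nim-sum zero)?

3

Nim-sum: 15 ^ 11 ^ 9 = 13.
The overall nim-sum is X = 13. A pile of size p has a winning move iff p XOR X < p (reduce it to p XOR X).
  15: 15 XOR 13 = 2 < 15 — winning move (to 2).
  11: 11 XOR 13 = 6 < 11 — winning move (to 6).
  9: 9 XOR 13 = 4 < 9 — winning move (to 4).
That gives 3 winning moves.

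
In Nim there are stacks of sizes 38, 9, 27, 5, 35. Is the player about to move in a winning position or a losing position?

Nim-sum: 38 ⊕ 9 ⊕ 27 ⊕ 5 ⊕ 35 = 18.
The nim-sum is 18 ≠ 0, so this is an N-position: the player to move can win.

Winning position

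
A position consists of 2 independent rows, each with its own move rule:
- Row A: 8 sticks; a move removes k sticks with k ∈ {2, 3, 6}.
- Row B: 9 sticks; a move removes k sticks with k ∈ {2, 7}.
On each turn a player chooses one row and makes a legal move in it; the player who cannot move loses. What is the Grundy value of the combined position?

Grundy values for row A (subtraction set {2, 3, 6}):
k:     0  1  2  3  4  5  6  7  8
g(k):  0  0  1  1  2  0  3  1  2
So g(8) = 2.
Grundy values for row B (subtraction set {2, 7}):
k:     0  1  2  3  4  5  6  7  8  9
g(k):  0  0  1  1  0  0  1  1  2  0
So g(9) = 0.
By the Sprague-Grundy theorem, the Grundy value of a sum of independent games is the XOR of the component values.
Combined value = 2 ⊕ 0 = 2.

2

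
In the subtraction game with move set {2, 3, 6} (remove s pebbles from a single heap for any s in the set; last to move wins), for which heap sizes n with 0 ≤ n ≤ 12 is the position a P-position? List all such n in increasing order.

0, 1, 5, 9, 10

Compute g(0), g(1), … for moves {2, 3, 6}:
g(0) = mex{} = 0
g(1) = mex{} = 0
g(2) = mex{0} = 1
g(3) = mex{0} = 1
g(4) = mex{0,1} = 2
g(5) = mex{1} = 0
g(6) = mex{0,1,2} = 3
g(7) = mex{0,2} = 1
g(8) = mex{0,1,3} = 2
g(9) = mex{1,3} = 0
g(10) = mex{1,2} = 0
g(11) = mex{0,2} = 1
g(12) = mex{0,3} = 1
The P-positions (g = 0) in 0..12 are 0, 1, 5, 9, 10.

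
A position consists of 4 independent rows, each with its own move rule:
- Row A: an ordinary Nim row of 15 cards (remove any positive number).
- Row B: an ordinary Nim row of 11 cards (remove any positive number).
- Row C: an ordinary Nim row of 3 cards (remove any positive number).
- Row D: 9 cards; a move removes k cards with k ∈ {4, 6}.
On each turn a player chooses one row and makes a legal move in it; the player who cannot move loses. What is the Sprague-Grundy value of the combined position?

Row A is a plain Nim row of size 15, so its Grundy value is 15.
Row B is a plain Nim row of size 11, so its Grundy value is 11.
Row C is a plain Nim row of size 3, so its Grundy value is 3.
Build the Grundy sequence for row D with g(k) = mex{g(k−s) : s ∈ {4, 6}, s ≤ k}:
k:     0  1  2  3  4  5  6  7  8  9
g(k):  0  0  0  0  1  1  1  1  2  2
So g(9) = 2.
By the Sprague-Grundy theorem, the Grundy value of a sum of independent games is the XOR of the component values.
Combined value = 15 XOR 11 XOR 3 XOR 2 = 5.

5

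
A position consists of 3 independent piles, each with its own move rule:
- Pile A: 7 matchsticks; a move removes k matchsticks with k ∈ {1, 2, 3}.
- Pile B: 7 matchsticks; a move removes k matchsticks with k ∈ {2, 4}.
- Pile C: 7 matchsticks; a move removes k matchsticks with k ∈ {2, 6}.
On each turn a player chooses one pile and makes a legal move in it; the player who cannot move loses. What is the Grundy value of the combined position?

2

Build the Grundy sequence for pile A with g(k) = mex{g(k−s) : s ∈ {1, 2, 3}, s ≤ k}:
g(0) = mex{} = 0
g(1) = mex{0} = 1
g(2) = mex{0,1} = 2
g(3) = mex{0,1,2} = 3
g(4) = mex{1,2,3} = 0
g(5) = mex{0,2,3} = 1
g(6) = mex{0,1,3} = 2
g(7) = mex{0,1,2} = 3
So g(7) = 3.
Grundy values for pile B (subtraction set {2, 4}):
k:     0  1  2  3  4  5  6  7
g(k):  0  0  1  1  2  2  0  0
So g(7) = 0.
For pile C, compute g(0), g(1), … with moves {2, 6}:
k:     0  1  2  3  4  5  6  7
g(k):  0  0  1  1  0  0  1  1
So g(7) = 1.
The value of a disjunctive sum is the nim-sum of the parts.
Combined value = 3 ⊕ 0 ⊕ 1 = 2.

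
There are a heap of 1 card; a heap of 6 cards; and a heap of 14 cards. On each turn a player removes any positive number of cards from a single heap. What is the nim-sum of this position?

9

Compute the nim-sum pairwise:
1 ⊕ 6 = 7
7 ⊕ 14 = 9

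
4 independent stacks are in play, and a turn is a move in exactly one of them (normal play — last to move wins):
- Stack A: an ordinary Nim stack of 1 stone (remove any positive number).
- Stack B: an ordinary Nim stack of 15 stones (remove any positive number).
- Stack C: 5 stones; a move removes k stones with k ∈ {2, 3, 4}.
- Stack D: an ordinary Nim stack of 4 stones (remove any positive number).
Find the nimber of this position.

Stack A is a plain Nim stack of size 1, so its Grundy value is 1.
Stack B is a plain Nim stack of size 15, so its Grundy value is 15.
For stack C, compute g(0), g(1), … with moves {2, 3, 4}:
g(0) = mex{} = 0
g(1) = mex{} = 0
g(2) = mex{0} = 1
g(3) = mex{0} = 1
g(4) = mex{0,1} = 2
g(5) = mex{0,1} = 2
So g(5) = 2.
Stack D is a plain Nim stack of size 4, so its Grundy value is 4.
By the Sprague-Grundy theorem, the Grundy value of a sum of independent games is the XOR of the component values.
Combined value = 1 XOR 15 XOR 2 XOR 4 = 8.

8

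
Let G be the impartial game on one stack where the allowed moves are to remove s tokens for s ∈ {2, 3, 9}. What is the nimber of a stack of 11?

0

Grundy values for subtraction set {2, 3, 9}:
g(0) = mex{} = 0
g(1) = mex{} = 0
g(2) = mex{0} = 1
g(3) = mex{0} = 1
g(4) = mex{0,1} = 2
g(5) = mex{1} = 0
g(6) = mex{1,2} = 0
g(7) = mex{0,2} = 1
g(8) = mex{0} = 1
g(9) = mex{0,1} = 2
g(10) = mex{0,1} = 2
g(11) = mex{1,2} = 0
So g(11) = 0.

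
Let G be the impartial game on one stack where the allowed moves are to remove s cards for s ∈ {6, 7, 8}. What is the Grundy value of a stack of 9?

1

Build the Grundy sequence with g(k) = mex{g(k−s) : s ∈ {6, 7, 8}, s ≤ k}:
k:     0  1  2  3  4  5  6  7  8  9
g(k):  0  0  0  0  0  0  1  1  1  1
So g(9) = 1.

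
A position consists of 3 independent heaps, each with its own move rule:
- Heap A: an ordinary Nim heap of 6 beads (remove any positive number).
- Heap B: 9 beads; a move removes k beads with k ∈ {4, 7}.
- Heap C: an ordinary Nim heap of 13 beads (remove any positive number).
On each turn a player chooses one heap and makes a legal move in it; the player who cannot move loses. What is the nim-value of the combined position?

Heap A is a plain Nim heap of size 6, so its Grundy value is 6.
Build the Grundy sequence for heap B with g(k) = mex{g(k−s) : s ∈ {4, 7}, s ≤ k}:
g(0) = mex{} = 0
g(1) = mex{} = 0
g(2) = mex{} = 0
g(3) = mex{} = 0
g(4) = mex{0} = 1
g(5) = mex{0} = 1
g(6) = mex{0} = 1
g(7) = mex{0} = 1
g(8) = mex{0,1} = 2
g(9) = mex{0,1} = 2
So g(9) = 2.
Heap C is a plain Nim heap of size 13, so its Grundy value is 13.
The value of a disjunctive sum is the nim-sum of the parts.
Combined value = 6 XOR 2 XOR 13 = 9.

9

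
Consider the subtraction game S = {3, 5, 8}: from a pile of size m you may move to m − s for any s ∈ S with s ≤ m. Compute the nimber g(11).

0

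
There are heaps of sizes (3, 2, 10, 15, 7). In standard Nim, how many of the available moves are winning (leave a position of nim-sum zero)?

5

Compute the nim-sum pairwise:
3 ⊕ 2 = 1
1 ⊕ 10 = 11
11 ⊕ 15 = 4
4 ⊕ 7 = 3
The overall nim-sum is X = 3. A heap of size p has a winning move iff p XOR X < p (reduce it to p XOR X).
  3: 3 XOR 3 = 0 < 3 — winning move (to 0).
  2: 2 XOR 3 = 1 < 2 — winning move (to 1).
  10: 10 XOR 3 = 9 < 10 — winning move (to 9).
  15: 15 XOR 3 = 12 < 15 — winning move (to 12).
  7: 7 XOR 3 = 4 < 7 — winning move (to 4).
That gives 5 winning moves.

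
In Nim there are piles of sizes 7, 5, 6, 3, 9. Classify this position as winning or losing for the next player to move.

Winning position

In binary:
  0111  (7)
  0101  (5)
  0110  (6)
  0011  (3)
  1001  (9)
  ----
  1110  (14)
The nim-sum is 14 ≠ 0, so this is an N-position: the player to move can win.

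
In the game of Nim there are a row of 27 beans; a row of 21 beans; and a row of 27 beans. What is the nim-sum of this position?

21

Bitwise XOR of the heap sizes:
  11011  (27)
  10101  (21)
  11011  (27)
  -----
  10101  (21)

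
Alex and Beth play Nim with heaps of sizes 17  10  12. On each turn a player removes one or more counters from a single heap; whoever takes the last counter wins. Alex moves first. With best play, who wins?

Alex wins

Nim-sum: 17 ⊕ 10 ⊕ 12 = 23.
The nim-sum is 23 ≠ 0, so this is an N-position: the player to move can win; Alex has a winning move.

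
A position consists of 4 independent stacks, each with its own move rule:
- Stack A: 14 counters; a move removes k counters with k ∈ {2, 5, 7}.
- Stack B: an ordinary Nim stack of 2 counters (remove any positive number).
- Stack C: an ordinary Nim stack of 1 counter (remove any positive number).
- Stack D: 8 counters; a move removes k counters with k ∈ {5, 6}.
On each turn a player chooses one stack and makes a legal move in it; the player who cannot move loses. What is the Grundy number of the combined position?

Grundy values for stack A (subtraction set {2, 5, 7}):
k:     0  1  2  3  4  5  6  7  8  9 10 11 12 13 14
g(k):  0  0  1  1  0  2  1  3  2  2  0  3  1  0  0
So g(14) = 0.
Stack B is a plain Nim stack of size 2, so its Grundy value is 2.
Stack C is a plain Nim stack of size 1, so its Grundy value is 1.
Grundy values for stack D (subtraction set {5, 6}):
k:     0  1  2  3  4  5  6  7  8
g(k):  0  0  0  0  0  1  1  1  1
So g(8) = 1.
The value of a disjunctive sum is the nim-sum of the parts.
Combined value = 0 ⊕ 2 ⊕ 1 ⊕ 1 = 2.

2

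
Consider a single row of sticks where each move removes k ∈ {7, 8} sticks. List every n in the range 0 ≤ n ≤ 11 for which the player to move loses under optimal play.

0, 1, 2, 3, 4, 5, 6

Grundy values for subtraction set {7, 8}:
k:     0  1  2  3  4  5  6  7  8  9 10 11
g(k):  0  0  0  0  0  0  0  1  1  1  1  1
The P-positions (g = 0) in 0..11 are 0, 1, 2, 3, 4, 5, 6.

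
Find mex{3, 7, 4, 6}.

0 is not in the set, so the mex is 0.

0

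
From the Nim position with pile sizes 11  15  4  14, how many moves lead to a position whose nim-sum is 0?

3

Compute the nim-sum pairwise:
11 ⊕ 15 = 4
4 ⊕ 4 = 0
0 ⊕ 14 = 14
The overall nim-sum is X = 14. A pile of size p has a winning move iff p XOR X < p (reduce it to p XOR X).
  11: 11 XOR 14 = 5 < 11 — winning move (to 5).
  15: 15 XOR 14 = 1 < 15 — winning move (to 1).
  4: 4 XOR 14 = 10 ≥ 4 — no move.
  14: 14 XOR 14 = 0 < 14 — winning move (to 0).
That gives 3 winning moves.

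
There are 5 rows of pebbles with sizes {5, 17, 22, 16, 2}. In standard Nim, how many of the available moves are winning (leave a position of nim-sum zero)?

3

Compute the nim-sum pairwise:
5 XOR 17 = 20
20 XOR 22 = 2
2 XOR 16 = 18
18 XOR 2 = 16
The overall nim-sum is X = 16. A row of size p has a winning move iff p XOR X < p (reduce it to p XOR X).
  5: 5 XOR 16 = 21 ≥ 5 — no move.
  17: 17 XOR 16 = 1 < 17 — winning move (to 1).
  22: 22 XOR 16 = 6 < 22 — winning move (to 6).
  16: 16 XOR 16 = 0 < 16 — winning move (to 0).
  2: 2 XOR 16 = 18 ≥ 2 — no move.
That gives 3 winning moves.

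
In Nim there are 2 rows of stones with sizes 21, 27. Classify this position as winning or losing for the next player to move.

Winning position

Compute the nim-sum pairwise:
21 XOR 27 = 14
The nim-sum is 14 ≠ 0, so this is an N-position: the player to move can win.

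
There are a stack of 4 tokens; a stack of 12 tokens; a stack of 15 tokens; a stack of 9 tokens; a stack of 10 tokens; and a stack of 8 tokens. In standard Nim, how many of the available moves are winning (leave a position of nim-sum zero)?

Nim-sum: 4 XOR 12 XOR 15 XOR 9 XOR 10 XOR 8 = 12.
The overall nim-sum is X = 12. A stack of size p has a winning move iff p XOR X < p (reduce it to p XOR X).
  4: 4 XOR 12 = 8 ≥ 4 — no move.
  12: 12 XOR 12 = 0 < 12 — winning move (to 0).
  15: 15 XOR 12 = 3 < 15 — winning move (to 3).
  9: 9 XOR 12 = 5 < 9 — winning move (to 5).
  10: 10 XOR 12 = 6 < 10 — winning move (to 6).
  8: 8 XOR 12 = 4 < 8 — winning move (to 4).
That gives 5 winning moves.

5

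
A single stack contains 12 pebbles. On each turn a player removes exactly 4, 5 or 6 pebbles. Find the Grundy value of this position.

0

Build the Grundy sequence with g(k) = mex{g(k−s) : s ∈ {4, 5, 6}, s ≤ k}:
k:     0  1  2  3  4  5  6  7  8  9 10 11 12
g(k):  0  0  0  0  1  1  1  1  2  2  0  0  0
So g(12) = 0.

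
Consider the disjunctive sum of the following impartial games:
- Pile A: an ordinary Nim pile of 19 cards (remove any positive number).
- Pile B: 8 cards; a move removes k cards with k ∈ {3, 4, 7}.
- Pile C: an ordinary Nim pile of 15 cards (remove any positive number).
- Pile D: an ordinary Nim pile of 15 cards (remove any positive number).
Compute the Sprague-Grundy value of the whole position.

17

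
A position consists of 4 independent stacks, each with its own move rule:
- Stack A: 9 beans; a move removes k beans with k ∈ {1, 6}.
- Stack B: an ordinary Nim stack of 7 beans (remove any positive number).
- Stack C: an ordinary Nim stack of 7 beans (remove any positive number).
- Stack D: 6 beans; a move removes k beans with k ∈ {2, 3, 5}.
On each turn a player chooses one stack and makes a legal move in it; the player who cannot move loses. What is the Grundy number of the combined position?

Build the Grundy sequence for stack A with g(k) = mex{g(k−s) : s ∈ {1, 6}, s ≤ k}:
g(0) = mex{} = 0
g(1) = mex{0} = 1
g(2) = mex{1} = 0
g(3) = mex{0} = 1
g(4) = mex{1} = 0
g(5) = mex{0} = 1
g(6) = mex{0,1} = 2
g(7) = mex{1,2} = 0
g(8) = mex{0} = 1
g(9) = mex{1} = 0
So g(9) = 0.
Stack B is a plain Nim stack of size 7, so its Grundy value is 7.
Stack C is a plain Nim stack of size 7, so its Grundy value is 7.
Grundy values for stack D (subtraction set {2, 3, 5}):
k:     0  1  2  3  4  5  6
g(k):  0  0  1  1  2  2  3
So g(6) = 3.
The value of a disjunctive sum is the nim-sum of the parts.
Combined value = 0 XOR 7 XOR 7 XOR 3 = 3.

3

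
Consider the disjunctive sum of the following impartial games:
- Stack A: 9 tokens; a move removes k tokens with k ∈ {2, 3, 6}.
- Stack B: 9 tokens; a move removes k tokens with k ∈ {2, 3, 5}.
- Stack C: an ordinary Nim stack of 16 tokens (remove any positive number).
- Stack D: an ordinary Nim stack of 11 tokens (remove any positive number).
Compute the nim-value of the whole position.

26

Grundy values for stack A (subtraction set {2, 3, 6}):
g(0) = mex{} = 0
g(1) = mex{} = 0
g(2) = mex{0} = 1
g(3) = mex{0} = 1
g(4) = mex{0,1} = 2
g(5) = mex{1} = 0
g(6) = mex{0,1,2} = 3
g(7) = mex{0,2} = 1
g(8) = mex{0,1,3} = 2
g(9) = mex{1,3} = 0
So g(9) = 0.
Grundy values for stack B (subtraction set {2, 3, 5}):
k:     0  1  2  3  4  5  6  7  8  9
g(k):  0  0  1  1  2  2  3  0  0  1
So g(9) = 1.
Stack C is a plain Nim stack of size 16, so its Grundy value is 16.
Stack D is a plain Nim stack of size 11, so its Grundy value is 11.
The value of a disjunctive sum is the nim-sum of the parts.
Combined value = 0 ⊕ 1 ⊕ 16 ⊕ 11 = 26.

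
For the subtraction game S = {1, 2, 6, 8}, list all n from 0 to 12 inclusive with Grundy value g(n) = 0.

Build the Grundy sequence with g(k) = mex{g(k−s) : s ∈ {1, 2, 6, 8}, s ≤ k}:
k:     0  1  2  3  4  5  6  7  8  9 10 11 12
g(k):  0  1  2  0  1  2  3  0  1  2  0  1  2
The P-positions (g = 0) in 0..12 are 0, 3, 7, 10.

0, 3, 7, 10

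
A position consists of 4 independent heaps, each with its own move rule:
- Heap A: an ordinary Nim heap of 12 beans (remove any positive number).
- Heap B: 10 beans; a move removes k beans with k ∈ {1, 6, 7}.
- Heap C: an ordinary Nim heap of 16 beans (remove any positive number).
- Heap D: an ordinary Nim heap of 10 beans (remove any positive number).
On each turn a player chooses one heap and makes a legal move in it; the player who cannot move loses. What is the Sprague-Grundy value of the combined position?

Heap A is a plain Nim heap of size 12, so its Grundy value is 12.
Grundy values for heap B (subtraction set {1, 6, 7}):
g(0) = mex{} = 0
g(1) = mex{0} = 1
g(2) = mex{1} = 0
g(3) = mex{0} = 1
g(4) = mex{1} = 0
g(5) = mex{0} = 1
g(6) = mex{0,1} = 2
g(7) = mex{0,1,2} = 3
g(8) = mex{0,1,3} = 2
g(9) = mex{0,1,2} = 3
g(10) = mex{0,1,3} = 2
So g(10) = 2.
Heap C is a plain Nim heap of size 16, so its Grundy value is 16.
Heap D is a plain Nim heap of size 10, so its Grundy value is 10.
The value of a disjunctive sum is the nim-sum of the parts.
Combined value = 12 XOR 2 XOR 16 XOR 10 = 20.

20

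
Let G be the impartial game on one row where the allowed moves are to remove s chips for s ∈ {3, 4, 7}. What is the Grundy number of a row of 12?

0

Build the Grundy sequence with g(k) = mex{g(k−s) : s ∈ {3, 4, 7}, s ≤ k}:
g(0) = mex{} = 0
g(1) = mex{} = 0
g(2) = mex{} = 0
g(3) = mex{0} = 1
g(4) = mex{0} = 1
g(5) = mex{0} = 1
g(6) = mex{0,1} = 2
g(7) = mex{0,1} = 2
g(8) = mex{0,1} = 2
g(9) = mex{0,1,2} = 3
g(10) = mex{1,2} = 0
g(11) = mex{1,2} = 0
g(12) = mex{1,2,3} = 0
So g(12) = 0.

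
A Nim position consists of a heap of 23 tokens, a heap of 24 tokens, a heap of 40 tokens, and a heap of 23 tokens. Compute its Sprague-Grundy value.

Compute the nim-sum pairwise:
23 ^ 24 = 15
15 ^ 40 = 39
39 ^ 23 = 48

48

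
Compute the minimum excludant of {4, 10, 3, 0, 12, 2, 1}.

The values 0, 1, 2, 3, 4 are all present; 5 is the first non-negative integer missing from the set.

5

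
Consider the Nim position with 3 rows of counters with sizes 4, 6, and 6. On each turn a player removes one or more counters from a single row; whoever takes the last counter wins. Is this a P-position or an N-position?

Bitwise XOR of the heap sizes:
  100  (4)
  110  (6)
  110  (6)
  ---
  100  (4)
The nim-sum is 4 ≠ 0, so this is an N-position: the player to move can win.

N-position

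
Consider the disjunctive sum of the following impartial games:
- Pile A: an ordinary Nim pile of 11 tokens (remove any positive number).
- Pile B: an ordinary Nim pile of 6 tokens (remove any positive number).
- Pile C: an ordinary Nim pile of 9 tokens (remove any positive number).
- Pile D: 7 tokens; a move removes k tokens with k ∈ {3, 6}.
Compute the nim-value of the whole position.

6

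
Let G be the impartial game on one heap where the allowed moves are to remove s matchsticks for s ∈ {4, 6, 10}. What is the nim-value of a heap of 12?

3

Grundy values for subtraction set {4, 6, 10}:
g(0) = mex{} = 0
g(1) = mex{} = 0
g(2) = mex{} = 0
g(3) = mex{} = 0
g(4) = mex{0} = 1
g(5) = mex{0} = 1
g(6) = mex{0} = 1
g(7) = mex{0} = 1
g(8) = mex{0,1} = 2
g(9) = mex{0,1} = 2
g(10) = mex{0,1} = 2
g(11) = mex{0,1} = 2
g(12) = mex{0,1,2} = 3
So g(12) = 3.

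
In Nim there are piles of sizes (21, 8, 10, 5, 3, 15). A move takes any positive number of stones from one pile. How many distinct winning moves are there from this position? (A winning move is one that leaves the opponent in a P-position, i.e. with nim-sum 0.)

1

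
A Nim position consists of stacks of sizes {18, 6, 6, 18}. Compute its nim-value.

0

Compute the nim-sum pairwise:
18 ⊕ 6 = 20
20 ⊕ 6 = 18
18 ⊕ 18 = 0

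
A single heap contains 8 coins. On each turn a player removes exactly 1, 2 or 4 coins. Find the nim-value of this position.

2

Grundy values for subtraction set {1, 2, 4}:
g(0) = mex{} = 0
g(1) = mex{0} = 1
g(2) = mex{0,1} = 2
g(3) = mex{1,2} = 0
g(4) = mex{0,2} = 1
g(5) = mex{0,1} = 2
g(6) = mex{1,2} = 0
g(7) = mex{0,2} = 1
g(8) = mex{0,1} = 2
So g(8) = 2.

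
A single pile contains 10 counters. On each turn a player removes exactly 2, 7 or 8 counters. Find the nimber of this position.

0

Compute g(0), g(1), … for moves {2, 7, 8}:
g(0) = mex{} = 0
g(1) = mex{} = 0
g(2) = mex{0} = 1
g(3) = mex{0} = 1
g(4) = mex{1} = 0
g(5) = mex{1} = 0
g(6) = mex{0} = 1
g(7) = mex{0} = 1
g(8) = mex{0,1} = 2
g(9) = mex{0,1} = 2
g(10) = mex{1,2} = 0
So g(10) = 0.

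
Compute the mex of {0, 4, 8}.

0 is in the set but 1 is not, so the mex is 1.

1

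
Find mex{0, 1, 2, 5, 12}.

3

The values 0, 1, 2 are all present; 3 is the first non-negative integer missing from the set.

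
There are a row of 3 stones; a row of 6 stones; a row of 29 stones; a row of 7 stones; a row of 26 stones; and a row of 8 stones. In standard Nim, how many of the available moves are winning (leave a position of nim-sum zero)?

In binary:
  00011  (3)
  00110  (6)
  11101  (29)
  00111  (7)
  11010  (26)
  01000  (8)
  -----
  01101  (13)
The overall nim-sum is X = 13. A row of size p has a winning move iff p XOR X < p (reduce it to p XOR X).
  3: 3 XOR 13 = 14 ≥ 3 — no move.
  6: 6 XOR 13 = 11 ≥ 6 — no move.
  29: 29 XOR 13 = 16 < 29 — winning move (to 16).
  7: 7 XOR 13 = 10 ≥ 7 — no move.
  26: 26 XOR 13 = 23 < 26 — winning move (to 23).
  8: 8 XOR 13 = 5 < 8 — winning move (to 5).
That gives 3 winning moves.

3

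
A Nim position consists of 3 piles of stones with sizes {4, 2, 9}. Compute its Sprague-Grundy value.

15

Nim-sum: 4 XOR 2 XOR 9 = 15.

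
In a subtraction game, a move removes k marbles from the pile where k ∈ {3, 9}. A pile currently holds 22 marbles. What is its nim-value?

Compute g(0), g(1), … for moves {3, 9}:
k:     0  1  2  3  4  5  6  7  8  9 10 11 12 13 14 15 16 17 18 19 20 21 22
g(k):  0  0  0  1  1  1  0  0  0  1  1  1  0  0  0  1  1  1  0  0  0  1  1
So g(22) = 1.

1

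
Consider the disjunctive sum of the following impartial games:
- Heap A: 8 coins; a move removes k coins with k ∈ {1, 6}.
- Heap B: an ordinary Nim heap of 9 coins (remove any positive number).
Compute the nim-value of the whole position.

8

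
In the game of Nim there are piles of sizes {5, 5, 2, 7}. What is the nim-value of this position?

5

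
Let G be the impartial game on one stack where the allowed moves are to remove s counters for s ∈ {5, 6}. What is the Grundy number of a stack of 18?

1

Build the Grundy sequence with g(k) = mex{g(k−s) : s ∈ {5, 6}, s ≤ k}:
k:     0  1  2  3  4  5  6  7  8  9 10 11 12 13 14 15 16 17 18
g(k):  0  0  0  0  0  1  1  1  1  1  2  0  0  0  0  0  1  1  1
So g(18) = 1.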